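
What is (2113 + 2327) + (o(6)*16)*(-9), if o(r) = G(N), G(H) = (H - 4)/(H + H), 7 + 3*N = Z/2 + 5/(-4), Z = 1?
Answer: 131952/31 ≈ 4256.5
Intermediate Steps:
N = -31/12 (N = -7/3 + (1/2 + 5/(-4))/3 = -7/3 + (1*(½) + 5*(-¼))/3 = -7/3 + (½ - 5/4)/3 = -7/3 + (⅓)*(-¾) = -7/3 - ¼ = -31/12 ≈ -2.5833)
G(H) = (-4 + H)/(2*H) (G(H) = (-4 + H)/((2*H)) = (-4 + H)*(1/(2*H)) = (-4 + H)/(2*H))
o(r) = 79/62 (o(r) = (-4 - 31/12)/(2*(-31/12)) = (½)*(-12/31)*(-79/12) = 79/62)
(2113 + 2327) + (o(6)*16)*(-9) = (2113 + 2327) + ((79/62)*16)*(-9) = 4440 + (632/31)*(-9) = 4440 - 5688/31 = 131952/31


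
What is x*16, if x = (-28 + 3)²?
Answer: 10000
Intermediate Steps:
x = 625 (x = (-25)² = 625)
x*16 = 625*16 = 10000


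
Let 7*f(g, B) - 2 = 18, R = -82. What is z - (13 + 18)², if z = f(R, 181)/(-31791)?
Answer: -213858077/222537 ≈ -961.00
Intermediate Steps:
f(g, B) = 20/7 (f(g, B) = 2/7 + (⅐)*18 = 2/7 + 18/7 = 20/7)
z = -20/222537 (z = (20/7)/(-31791) = (20/7)*(-1/31791) = -20/222537 ≈ -8.9873e-5)
z - (13 + 18)² = -20/222537 - (13 + 18)² = -20/222537 - 1*31² = -20/222537 - 1*961 = -20/222537 - 961 = -213858077/222537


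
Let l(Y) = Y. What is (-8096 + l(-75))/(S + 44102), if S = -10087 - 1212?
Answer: -8171/32803 ≈ -0.24909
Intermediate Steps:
S = -11299
(-8096 + l(-75))/(S + 44102) = (-8096 - 75)/(-11299 + 44102) = -8171/32803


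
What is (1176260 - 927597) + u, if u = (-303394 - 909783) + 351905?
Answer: -612609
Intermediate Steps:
u = -861272 (u = -1213177 + 351905 = -861272)
(1176260 - 927597) + u = (1176260 - 927597) - 861272 = 248663 - 861272 = -612609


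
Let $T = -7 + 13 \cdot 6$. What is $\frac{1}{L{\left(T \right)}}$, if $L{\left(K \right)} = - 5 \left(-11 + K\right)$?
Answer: $- \frac{1}{300} \approx -0.0033333$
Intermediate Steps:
$T = 71$ ($T = -7 + 78 = 71$)
$L{\left(K \right)} = 55 - 5 K$
$\frac{1}{L{\left(T \right)}} = \frac{1}{55 - 355} = \frac{1}{-300} = - \frac{1}{300}$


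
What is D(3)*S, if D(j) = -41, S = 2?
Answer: -82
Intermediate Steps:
D(3)*S = -41*2 = -82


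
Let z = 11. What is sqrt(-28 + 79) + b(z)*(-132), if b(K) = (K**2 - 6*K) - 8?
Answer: -6204 + sqrt(51) ≈ -6196.9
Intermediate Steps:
b(K) = -8 + K**2 - 6*K
sqrt(-28 + 79) + b(z)*(-132) = sqrt(-28 + 79) + (-8 + 11**2 - 6*11)*(-132) = sqrt(51) + (-8 + 121 - 66)*(-132) = sqrt(51) + 47*(-132) = sqrt(51) - 6204 = -6204 + sqrt(51)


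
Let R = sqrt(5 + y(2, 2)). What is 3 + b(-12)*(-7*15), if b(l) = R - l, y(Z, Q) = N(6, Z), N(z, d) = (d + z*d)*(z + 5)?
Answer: -1257 - 105*sqrt(159) ≈ -2581.0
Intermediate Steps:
N(z, d) = (5 + z)*(d + d*z) (N(z, d) = (d + d*z)*(5 + z) = (5 + z)*(d + d*z))
y(Z, Q) = 77*Z (y(Z, Q) = Z*(5 + 6**2 + 6*6) = Z*(5 + 36 + 36) = Z*77 = 77*Z)
R = sqrt(159) (R = sqrt(5 + 77*2) = sqrt(5 + 154) = sqrt(159) ≈ 12.610)
b(l) = sqrt(159) - l
3 + b(-12)*(-7*15) = 3 + (sqrt(159) - 1*(-12))*(-7*15) = 3 + (sqrt(159) + 12)*(-105) = 3 + (12 + sqrt(159))*(-105) = 3 + (-1260 - 105*sqrt(159)) = -1257 - 105*sqrt(159)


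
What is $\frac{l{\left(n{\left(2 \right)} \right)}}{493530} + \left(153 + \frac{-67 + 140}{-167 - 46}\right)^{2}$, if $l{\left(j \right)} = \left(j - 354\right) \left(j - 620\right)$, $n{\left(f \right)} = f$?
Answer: $\frac{86969054905744}{3731827095} \approx 23305.0$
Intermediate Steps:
$l{\left(j \right)} = \left(-620 + j\right) \left(-354 + j\right)$ ($l{\left(j \right)} = \left(j - 354\right) \left(-620 + j\right) = \left(-354 + j\right) \left(-620 + j\right) = \left(-620 + j\right) \left(-354 + j\right)$)
$\frac{l{\left(n{\left(2 \right)} \right)}}{493530} + \left(153 + \frac{-67 + 140}{-167 - 46}\right)^{2} = \frac{219480 + 2^{2} - 1948}{493530} + \left(153 + \frac{-67 + 140}{-167 - 46}\right)^{2} = \left(219480 + 4 - 1948\right) \frac{1}{493530} + \left(153 + \frac{73}{-213}\right)^{2} = 217536 \cdot \frac{1}{493530} + \left(153 + 73 \left(- \frac{1}{213}\right)\right)^{2} = \frac{36256}{82255} + \left(153 - \frac{73}{213}\right)^{2} = \frac{36256}{82255} + \left(\frac{32516}{213}\right)^{2} = \frac{36256}{82255} + \frac{1057290256}{45369} = \frac{86969054905744}{3731827095}$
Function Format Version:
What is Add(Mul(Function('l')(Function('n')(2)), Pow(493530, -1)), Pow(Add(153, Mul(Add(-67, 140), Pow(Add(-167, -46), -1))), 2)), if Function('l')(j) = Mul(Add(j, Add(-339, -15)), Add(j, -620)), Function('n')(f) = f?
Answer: Rational(86969054905744, 3731827095) ≈ 23305.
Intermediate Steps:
Function('l')(j) = Mul(Add(-620, j), Add(-354, j)) (Function('l')(j) = Mul(Add(j, -354), Add(-620, j)) = Mul(Add(-354, j), Add(-620, j)) = Mul(Add(-620, j), Add(-354, j)))
Add(Mul(Function('l')(Function('n')(2)), Pow(493530, -1)), Pow(Add(153, Mul(Add(-67, 140), Pow(Add(-167, -46), -1))), 2)) = Add(Mul(Add(219480, Pow(2, 2), Mul(-974, 2)), Pow(493530, -1)), Pow(Add(153, Mul(Add(-67, 140), Pow(Add(-167, -46), -1))), 2)) = Add(Mul(Add(219480, 4, -1948), Rational(1, 493530)), Pow(Add(153, Mul(73, Pow(-213, -1))), 2)) = Add(Mul(217536, Rational(1, 493530)), Pow(Add(153, Mul(73, Rational(-1, 213))), 2)) = Add(Rational(36256, 82255), Pow(Add(153, Rational(-73, 213)), 2)) = Add(Rational(36256, 82255), Pow(Rational(32516, 213), 2)) = Add(Rational(36256, 82255), Rational(1057290256, 45369)) = Rational(86969054905744, 3731827095)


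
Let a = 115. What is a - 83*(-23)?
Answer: 2024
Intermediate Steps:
a - 83*(-23) = 115 - 83*(-23) = 115 + 1909 = 2024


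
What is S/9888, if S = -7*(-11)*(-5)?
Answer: -385/9888 ≈ -0.038936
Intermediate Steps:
S = -385 (S = 77*(-5) = -385)
S/9888 = -385/9888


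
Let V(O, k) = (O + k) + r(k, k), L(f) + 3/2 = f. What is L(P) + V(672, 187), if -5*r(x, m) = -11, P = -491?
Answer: 3687/10 ≈ 368.70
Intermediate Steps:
r(x, m) = 11/5 (r(x, m) = -1/5*(-11) = 11/5)
L(f) = -3/2 + f
V(O, k) = 11/5 + O + k (V(O, k) = (O + k) + 11/5 = 11/5 + O + k)
L(P) + V(672, 187) = (-3/2 - 491) + (11/5 + 672 + 187) = -985/2 + 4306/5 = 3687/10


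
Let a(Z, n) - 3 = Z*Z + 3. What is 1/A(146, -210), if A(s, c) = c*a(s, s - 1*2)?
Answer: -1/4477620 ≈ -2.2333e-7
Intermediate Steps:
a(Z, n) = 6 + Z² (a(Z, n) = 3 + (Z*Z + 3) = 3 + (Z² + 3) = 3 + (3 + Z²) = 6 + Z²)
A(s, c) = c*(6 + s²)
1/A(146, -210) = 1/(-210*(6 + 146²)) = 1/(-210*(6 + 21316)) = 1/(-210*21322) = 1/(-4477620) = -1/4477620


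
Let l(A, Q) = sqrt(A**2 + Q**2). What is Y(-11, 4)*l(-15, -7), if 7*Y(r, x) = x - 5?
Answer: -sqrt(274)/7 ≈ -2.3647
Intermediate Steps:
Y(r, x) = -5/7 + x/7 (Y(r, x) = (x - 5)/7 = (-5 + x)/7 = -5/7 + x/7)
Y(-11, 4)*l(-15, -7) = (-5/7 + (1/7)*4)*sqrt((-15)**2 + (-7)**2) = (-5/7 + 4/7)*sqrt(225 + 49) = -sqrt(274)/7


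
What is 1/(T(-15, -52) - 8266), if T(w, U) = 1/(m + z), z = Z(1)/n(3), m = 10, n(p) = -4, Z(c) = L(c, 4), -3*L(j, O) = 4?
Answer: -31/256243 ≈ -0.00012098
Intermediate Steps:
L(j, O) = -4/3 (L(j, O) = -1/3*4 = -4/3)
Z(c) = -4/3
z = 1/3 (z = -4/3/(-4) = -4/3*(-1/4) = 1/3 ≈ 0.33333)
T(w, U) = 3/31 (T(w, U) = 1/(10 + 1/3) = 1/(31/3) = 3/31)
1/(T(-15, -52) - 8266) = 1/(3/31 - 8266) = 1/(-256243/31) = -31/256243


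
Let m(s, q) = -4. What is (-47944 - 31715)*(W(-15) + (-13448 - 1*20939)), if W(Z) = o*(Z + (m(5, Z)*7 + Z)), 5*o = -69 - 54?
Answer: 13127882859/5 ≈ 2.6256e+9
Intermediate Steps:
o = -123/5 (o = (-69 - 54)/5 = (1/5)*(-123) = -123/5 ≈ -24.600)
W(Z) = 3444/5 - 246*Z/5 (W(Z) = -123*(Z + (-4*7 + Z))/5 = -123*(Z + (-28 + Z))/5 = -123*(-28 + 2*Z)/5 = 3444/5 - 246*Z/5)
(-47944 - 31715)*(W(-15) + (-13448 - 1*20939)) = (-47944 - 31715)*((3444/5 - 246/5*(-15)) + (-13448 - 1*20939)) = -79659*((3444/5 + 738) + (-13448 - 20939)) = -79659*(7134/5 - 34387) = -79659*(-164801/5) = 13127882859/5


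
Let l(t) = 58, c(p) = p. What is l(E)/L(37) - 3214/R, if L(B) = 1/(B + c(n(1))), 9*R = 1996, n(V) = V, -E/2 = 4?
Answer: 2185129/998 ≈ 2189.5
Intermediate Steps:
E = -8 (E = -2*4 = -8)
R = 1996/9 (R = (⅑)*1996 = 1996/9 ≈ 221.78)
L(B) = 1/(1 + B) (L(B) = 1/(B + 1) = 1/(1 + B))
l(E)/L(37) - 3214/R = 58/(1/(1 + 37)) - 3214/1996/9 = 58/(1/38) - 3214*9/1996 = 58/(1/38) - 14463/998 = 58*38 - 14463/998 = 2204 - 14463/998 = 2185129/998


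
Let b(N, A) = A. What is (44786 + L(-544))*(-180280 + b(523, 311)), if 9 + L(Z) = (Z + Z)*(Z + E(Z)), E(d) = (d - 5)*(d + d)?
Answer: 116842858856983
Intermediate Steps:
E(d) = 2*d*(-5 + d) (E(d) = (-5 + d)*(2*d) = 2*d*(-5 + d))
L(Z) = -9 + 2*Z*(Z + 2*Z*(-5 + Z)) (L(Z) = -9 + (Z + Z)*(Z + 2*Z*(-5 + Z)) = -9 + (2*Z)*(Z + 2*Z*(-5 + Z)) = -9 + 2*Z*(Z + 2*Z*(-5 + Z)))
(44786 + L(-544))*(-180280 + b(523, 311)) = (44786 + (-9 - 18*(-544)² + 4*(-544)³))*(-180280 + 311) = (44786 + (-9 - 18*295936 + 4*(-160989184)))*(-179969) = (44786 + (-9 - 5326848 - 643956736))*(-179969) = (44786 - 649283593)*(-179969) = -649238807*(-179969) = 116842858856983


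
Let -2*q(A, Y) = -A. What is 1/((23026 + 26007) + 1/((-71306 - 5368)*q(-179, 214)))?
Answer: 6862323/336480283660 ≈ 2.0394e-5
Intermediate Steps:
q(A, Y) = A/2 (q(A, Y) = -(-1)*A/2 = A/2)
1/((23026 + 26007) + 1/((-71306 - 5368)*q(-179, 214))) = 1/((23026 + 26007) + 1/((-71306 - 5368)*(((1/2)*(-179))))) = 1/(49033 + 1/((-76674)*(-179/2))) = 1/(49033 - 1/76674*(-2/179)) = 1/(49033 + 1/6862323) = 1/(336480283660/6862323) = 6862323/336480283660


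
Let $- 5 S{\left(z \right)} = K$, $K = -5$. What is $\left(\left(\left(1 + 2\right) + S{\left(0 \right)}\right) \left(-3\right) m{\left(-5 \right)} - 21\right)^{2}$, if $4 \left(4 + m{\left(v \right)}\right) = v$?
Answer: $1764$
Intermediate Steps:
$S{\left(z \right)} = 1$ ($S{\left(z \right)} = \left(- \frac{1}{5}\right) \left(-5\right) = 1$)
$m{\left(v \right)} = -4 + \frac{v}{4}$
$\left(\left(\left(1 + 2\right) + S{\left(0 \right)}\right) \left(-3\right) m{\left(-5 \right)} - 21\right)^{2} = \left(\left(\left(1 + 2\right) + 1\right) \left(-3\right) \left(-4 + \frac{1}{4} \left(-5\right)\right) - 21\right)^{2} = \left(\left(3 + 1\right) \left(-3\right) \left(-4 - \frac{5}{4}\right) - 21\right)^{2} = \left(4 \left(-3\right) \left(- \frac{21}{4}\right) - 21\right)^{2} = \left(\left(-12\right) \left(- \frac{21}{4}\right) - 21\right)^{2} = \left(63 - 21\right)^{2} = 42^{2} = 1764$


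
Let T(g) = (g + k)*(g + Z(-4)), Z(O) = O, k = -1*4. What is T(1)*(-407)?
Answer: -3663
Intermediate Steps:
k = -4
T(g) = (-4 + g)**2 (T(g) = (g - 4)*(g - 4) = (-4 + g)*(-4 + g) = (-4 + g)**2)
T(1)*(-407) = (16 + 1**2 - 8*1)*(-407) = (16 + 1 - 8)*(-407) = 9*(-407) = -3663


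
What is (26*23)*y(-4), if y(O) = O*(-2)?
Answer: 4784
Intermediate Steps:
y(O) = -2*O
(26*23)*y(-4) = (26*23)*(-2*(-4)) = 598*8 = 4784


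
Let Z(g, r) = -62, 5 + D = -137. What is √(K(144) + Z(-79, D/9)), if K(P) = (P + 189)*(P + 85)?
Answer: 7*√1555 ≈ 276.03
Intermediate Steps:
D = -142 (D = -5 - 137 = -142)
K(P) = (85 + P)*(189 + P) (K(P) = (189 + P)*(85 + P) = (85 + P)*(189 + P))
√(K(144) + Z(-79, D/9)) = √((16065 + 144² + 274*144) - 62) = √((16065 + 20736 + 39456) - 62) = √(76257 - 62) = √76195 = 7*√1555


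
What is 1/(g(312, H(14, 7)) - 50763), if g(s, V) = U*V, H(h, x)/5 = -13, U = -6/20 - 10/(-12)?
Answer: -3/152393 ≈ -1.9686e-5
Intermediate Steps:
U = 8/15 (U = -6*1/20 - 10*(-1/12) = -3/10 + ⅚ = 8/15 ≈ 0.53333)
H(h, x) = -65 (H(h, x) = 5*(-13) = -65)
g(s, V) = 8*V/15
1/(g(312, H(14, 7)) - 50763) = 1/((8/15)*(-65) - 50763) = 1/(-104/3 - 50763) = 1/(-152393/3) = -3/152393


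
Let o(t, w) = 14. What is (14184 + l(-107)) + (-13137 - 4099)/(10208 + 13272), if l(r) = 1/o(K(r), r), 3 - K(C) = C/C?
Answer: 291396666/20545 ≈ 14183.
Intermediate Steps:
K(C) = 2 (K(C) = 3 - C/C = 3 - 1*1 = 3 - 1 = 2)
l(r) = 1/14
(14184 + l(-107)) + (-13137 - 4099)/(10208 + 13272) = (14184 + 1/14) + (-13137 - 4099)/(10208 + 13272) = 198577/14 - 17236/23480 = 198577/14 - 17236*1/23480 = 198577/14 - 4309/5870 = 291396666/20545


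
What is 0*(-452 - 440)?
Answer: 0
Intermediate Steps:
0*(-452 - 440) = 0*(-892) = 0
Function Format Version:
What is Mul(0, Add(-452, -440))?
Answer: 0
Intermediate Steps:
Mul(0, Add(-452, -440)) = Mul(0, -892) = 0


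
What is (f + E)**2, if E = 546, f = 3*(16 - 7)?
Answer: 328329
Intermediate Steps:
f = 27 (f = 3*9 = 27)
(f + E)**2 = (27 + 546)**2 = 573**2 = 328329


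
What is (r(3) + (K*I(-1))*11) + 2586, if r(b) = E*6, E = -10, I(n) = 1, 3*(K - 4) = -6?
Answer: 2548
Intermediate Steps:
K = 2 (K = 4 + (1/3)*(-6) = 4 - 2 = 2)
r(b) = -60 (r(b) = -10*6 = -60)
(r(3) + (K*I(-1))*11) + 2586 = (-60 + (2*1)*11) + 2586 = (-60 + 2*11) + 2586 = (-60 + 22) + 2586 = -38 + 2586 = 2548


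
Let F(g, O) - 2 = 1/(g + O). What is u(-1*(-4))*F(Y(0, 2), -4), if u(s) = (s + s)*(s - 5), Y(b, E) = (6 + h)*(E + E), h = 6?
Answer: -178/11 ≈ -16.182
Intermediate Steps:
Y(b, E) = 24*E (Y(b, E) = (6 + 6)*(E + E) = 12*(2*E) = 24*E)
F(g, O) = 2 + 1/(O + g) (F(g, O) = 2 + 1/(g + O) = 2 + 1/(O + g))
u(s) = 2*s*(-5 + s) (u(s) = (2*s)*(-5 + s) = 2*s*(-5 + s))
u(-1*(-4))*F(Y(0, 2), -4) = (2*(-1*(-4))*(-5 - 1*(-4)))*((1 + 2*(-4) + 2*(24*2))/(-4 + 24*2)) = (2*4*(-5 + 4))*((1 - 8 + 2*48)/(-4 + 48)) = (2*4*(-1))*((1 - 8 + 96)/44) = -2*89/11 = -8*89/44 = -178/11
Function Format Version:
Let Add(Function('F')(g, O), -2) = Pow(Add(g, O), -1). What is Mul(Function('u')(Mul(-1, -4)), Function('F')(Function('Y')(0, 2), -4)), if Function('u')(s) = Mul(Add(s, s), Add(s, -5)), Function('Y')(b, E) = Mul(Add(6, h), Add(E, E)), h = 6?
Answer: Rational(-178, 11) ≈ -16.182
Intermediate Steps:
Function('Y')(b, E) = Mul(24, E) (Function('Y')(b, E) = Mul(Add(6, 6), Add(E, E)) = Mul(12, Mul(2, E)) = Mul(24, E))
Function('F')(g, O) = Add(2, Pow(Add(O, g), -1)) (Function('F')(g, O) = Add(2, Pow(Add(g, O), -1)) = Add(2, Pow(Add(O, g), -1)))
Function('u')(s) = Mul(2, s, Add(-5, s)) (Function('u')(s) = Mul(Mul(2, s), Add(-5, s)) = Mul(2, s, Add(-5, s)))
Mul(Function('u')(Mul(-1, -4)), Function('F')(Function('Y')(0, 2), -4)) = Mul(Mul(2, Mul(-1, -4), Add(-5, Mul(-1, -4))), Mul(Pow(Add(-4, Mul(24, 2)), -1), Add(1, Mul(2, -4), Mul(2, Mul(24, 2))))) = Mul(Mul(2, 4, Add(-5, 4)), Mul(Pow(Add(-4, 48), -1), Add(1, -8, Mul(2, 48)))) = Mul(Mul(2, 4, -1), Mul(Pow(44, -1), Add(1, -8, 96))) = Mul(-8, Mul(Rational(1, 44), 89)) = Mul(-8, Rational(89, 44)) = Rational(-178, 11)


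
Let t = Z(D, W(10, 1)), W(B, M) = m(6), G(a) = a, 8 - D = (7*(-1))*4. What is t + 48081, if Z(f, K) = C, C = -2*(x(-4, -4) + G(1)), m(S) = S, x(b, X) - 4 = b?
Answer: 48079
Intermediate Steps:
x(b, X) = 4 + b
D = 36 (D = 8 - 7*(-1)*4 = 8 - (-7)*4 = 8 - 1*(-28) = 8 + 28 = 36)
W(B, M) = 6
C = -2 (C = -2*((4 - 4) + 1) = -2*(0 + 1) = -2*1 = -2)
Z(f, K) = -2
t = -2
t + 48081 = -2 + 48081 = 48079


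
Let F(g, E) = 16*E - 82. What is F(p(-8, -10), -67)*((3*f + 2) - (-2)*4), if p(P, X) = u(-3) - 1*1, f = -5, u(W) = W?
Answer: 5770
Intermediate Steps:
p(P, X) = -4 (p(P, X) = -3 - 1*1 = -3 - 1 = -4)
F(g, E) = -82 + 16*E
F(p(-8, -10), -67)*((3*f + 2) - (-2)*4) = (-82 + 16*(-67))*((3*(-5) + 2) - (-2)*4) = (-82 - 1072)*((-15 + 2) - 1*(-8)) = -1154*(-13 + 8) = -1154*(-5) = 5770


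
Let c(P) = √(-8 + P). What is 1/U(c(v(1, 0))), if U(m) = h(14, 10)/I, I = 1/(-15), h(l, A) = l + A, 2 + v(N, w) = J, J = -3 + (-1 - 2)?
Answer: -1/360 ≈ -0.0027778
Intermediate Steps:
J = -6 (J = -3 - 3 = -6)
v(N, w) = -8 (v(N, w) = -2 - 6 = -8)
h(l, A) = A + l
I = -1/15 ≈ -0.066667
U(m) = -360 (U(m) = (10 + 14)/(-1/15) = 24*(-15) = -360)
1/U(c(v(1, 0))) = 1/(-360) = -1/360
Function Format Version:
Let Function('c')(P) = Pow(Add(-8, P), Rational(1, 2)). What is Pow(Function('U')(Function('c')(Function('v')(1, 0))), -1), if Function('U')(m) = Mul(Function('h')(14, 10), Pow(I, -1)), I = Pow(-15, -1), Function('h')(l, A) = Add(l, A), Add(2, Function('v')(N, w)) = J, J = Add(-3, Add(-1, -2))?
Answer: Rational(-1, 360) ≈ -0.0027778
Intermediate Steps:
J = -6 (J = Add(-3, -3) = -6)
Function('v')(N, w) = -8 (Function('v')(N, w) = Add(-2, -6) = -8)
Function('h')(l, A) = Add(A, l)
I = Rational(-1, 15) ≈ -0.066667
Function('U')(m) = -360 (Function('U')(m) = Mul(Add(10, 14), Pow(Rational(-1, 15), -1)) = Mul(24, -15) = -360)
Pow(Function('U')(Function('c')(Function('v')(1, 0))), -1) = Pow(-360, -1) = Rational(-1, 360)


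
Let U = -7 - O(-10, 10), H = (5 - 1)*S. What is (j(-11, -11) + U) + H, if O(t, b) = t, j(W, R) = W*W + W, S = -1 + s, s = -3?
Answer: 97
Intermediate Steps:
S = -4 (S = -1 - 3 = -4)
j(W, R) = W + W² (j(W, R) = W² + W = W + W²)
H = -16 (H = (5 - 1)*(-4) = 4*(-4) = -16)
U = 3 (U = -7 - 1*(-10) = -7 + 10 = 3)
(j(-11, -11) + U) + H = (-11*(1 - 11) + 3) - 16 = (-11*(-10) + 3) - 16 = (110 + 3) - 16 = 113 - 16 = 97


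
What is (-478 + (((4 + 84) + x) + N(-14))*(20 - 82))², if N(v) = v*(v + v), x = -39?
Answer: 773952400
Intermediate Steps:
N(v) = 2*v² (N(v) = v*(2*v) = 2*v²)
(-478 + (((4 + 84) + x) + N(-14))*(20 - 82))² = (-478 + (((4 + 84) - 39) + 2*(-14)²)*(20 - 82))² = (-478 + ((88 - 39) + 2*196)*(-62))² = (-478 + (49 + 392)*(-62))² = (-478 + 441*(-62))² = (-478 - 27342)² = (-27820)² = 773952400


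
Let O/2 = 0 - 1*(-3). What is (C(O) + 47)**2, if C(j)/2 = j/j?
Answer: 2401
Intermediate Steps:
O = 6 (O = 2*(0 - 1*(-3)) = 2*(0 + 3) = 2*3 = 6)
C(j) = 2 (C(j) = 2*(j/j) = 2*1 = 2)
(C(O) + 47)**2 = (2 + 47)**2 = 49**2 = 2401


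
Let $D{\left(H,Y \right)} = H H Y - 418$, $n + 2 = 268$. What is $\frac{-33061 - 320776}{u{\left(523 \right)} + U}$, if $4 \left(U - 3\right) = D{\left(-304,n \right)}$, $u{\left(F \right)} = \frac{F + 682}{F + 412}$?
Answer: $- \frac{132335038}{2298440857} \approx -0.057576$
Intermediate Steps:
$n = 266$ ($n = -2 + 268 = 266$)
$u{\left(F \right)} = \frac{682 + F}{412 + F}$
$D{\left(H,Y \right)} = -418 + Y H^{2}$ ($D{\left(H,Y \right)} = H^{2} Y - 418 = Y H^{2} - 418 = -418 + Y H^{2}$)
$U = \frac{12291125}{2}$ ($U = 3 + \frac{-418 + 266 \left(-304\right)^{2}}{4} = 3 + \frac{-418 + 266 \cdot 92416}{4} = 3 + \frac{-418 + 24582656}{4} = 3 + \frac{1}{4} \cdot 24582238 = 3 + \frac{12291119}{2} = \frac{12291125}{2} \approx 6.1456 \cdot 10^{6}$)
$\frac{-33061 - 320776}{u{\left(523 \right)} + U} = \frac{-33061 - 320776}{\frac{682 + 523}{412 + 523} + \frac{12291125}{2}} = - \frac{353837}{\frac{1}{935} \cdot 1205 + \frac{12291125}{2}} = - \frac{353837}{\frac{241}{187} + \frac{12291125}{2}} = - \frac{353837}{\frac{2298440857}{374}} = \left(-353837\right) \frac{374}{2298440857} = - \frac{132335038}{2298440857}$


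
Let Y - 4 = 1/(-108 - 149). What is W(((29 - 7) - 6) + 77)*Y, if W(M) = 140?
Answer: 143780/257 ≈ 559.46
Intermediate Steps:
Y = 1027/257 (Y = 4 + 1/(-108 - 149) = 4 + 1/(-257) = 4 - 1/257 = 1027/257 ≈ 3.9961)
W(((29 - 7) - 6) + 77)*Y = 140*(1027/257) = 143780/257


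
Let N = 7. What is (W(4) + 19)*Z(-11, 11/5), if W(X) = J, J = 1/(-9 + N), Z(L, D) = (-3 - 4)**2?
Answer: 1813/2 ≈ 906.50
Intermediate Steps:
Z(L, D) = 49 (Z(L, D) = (-7)**2 = 49)
J = -1/2 (J = 1/(-9 + 7) = 1/(-2) = -1/2 ≈ -0.50000)
W(X) = -1/2
(W(4) + 19)*Z(-11, 11/5) = (-1/2 + 19)*49 = (37/2)*49 = 1813/2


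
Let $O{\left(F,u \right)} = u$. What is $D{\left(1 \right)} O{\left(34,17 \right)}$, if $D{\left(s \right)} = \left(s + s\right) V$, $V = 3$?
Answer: $102$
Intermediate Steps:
$D{\left(s \right)} = 6 s$ ($D{\left(s \right)} = \left(s + s\right) 3 = 2 s 3 = 6 s$)
$D{\left(1 \right)} O{\left(34,17 \right)} = 6 \cdot 1 \cdot 17 = 6 \cdot 17 = 102$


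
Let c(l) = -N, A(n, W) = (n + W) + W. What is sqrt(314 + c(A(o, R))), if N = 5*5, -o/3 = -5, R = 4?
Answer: 17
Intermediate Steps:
o = 15 (o = -3*(-5) = 15)
N = 25
A(n, W) = n + 2*W (A(n, W) = (W + n) + W = n + 2*W)
c(l) = -25 (c(l) = -1*25 = -25)
sqrt(314 + c(A(o, R))) = sqrt(314 - 25) = sqrt(289) = 17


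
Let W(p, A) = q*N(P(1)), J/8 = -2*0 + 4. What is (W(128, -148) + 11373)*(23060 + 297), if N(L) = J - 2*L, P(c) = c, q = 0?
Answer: 265639161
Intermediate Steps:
J = 32 (J = 8*(-2*0 + 4) = 8*(-1*0 + 4) = 8*(0 + 4) = 8*4 = 32)
N(L) = 32 - 2*L
W(p, A) = 0 (W(p, A) = 0*(32 - 2*1) = 0*(32 - 2) = 0*30 = 0)
(W(128, -148) + 11373)*(23060 + 297) = (0 + 11373)*(23060 + 297) = 11373*23357 = 265639161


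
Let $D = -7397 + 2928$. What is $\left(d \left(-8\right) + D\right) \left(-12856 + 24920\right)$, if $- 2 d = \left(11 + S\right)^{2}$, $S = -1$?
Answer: $-49088416$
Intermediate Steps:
$D = -4469$
$d = -50$ ($d = - \frac{\left(11 - 1\right)^{2}}{2} = - \frac{10^{2}}{2} = \left(- \frac{1}{2}\right) 100 = -50$)
$\left(d \left(-8\right) + D\right) \left(-12856 + 24920\right) = \left(\left(-50\right) \left(-8\right) - 4469\right) \left(-12856 + 24920\right) = \left(400 - 4469\right) 12064 = \left(-4069\right) 12064 = -49088416$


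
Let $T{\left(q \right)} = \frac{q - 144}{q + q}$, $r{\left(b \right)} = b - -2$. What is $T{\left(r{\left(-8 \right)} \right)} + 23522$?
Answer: $\frac{47069}{2} \approx 23535.0$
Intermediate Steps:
$r{\left(b \right)} = 2 + b$ ($r{\left(b \right)} = b + 2 = 2 + b$)
$T{\left(q \right)} = \frac{-144 + q}{2 q}$
$T{\left(r{\left(-8 \right)} \right)} + 23522 = \frac{-144 + \left(2 - 8\right)}{2 \left(2 - 8\right)} + 23522 = \frac{-144 - 6}{2 \left(-6\right)} + 23522 = \frac{1}{2} \left(- \frac{1}{6}\right) \left(-150\right) + 23522 = \frac{25}{2} + 23522 = \frac{47069}{2}$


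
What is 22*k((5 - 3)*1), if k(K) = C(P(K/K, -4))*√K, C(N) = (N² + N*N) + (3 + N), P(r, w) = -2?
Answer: 198*√2 ≈ 280.01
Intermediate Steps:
C(N) = 3 + N + 2*N² (C(N) = (N² + N²) + (3 + N) = 2*N² + (3 + N) = 3 + N + 2*N²)
k(K) = 9*√K (k(K) = (3 - 2 + 2*(-2)²)*√K = (3 - 2 + 2*4)*√K = (3 - 2 + 8)*√K = 9*√K)
22*k((5 - 3)*1) = 22*(9*√((5 - 3)*1)) = 22*(9*√(2*1)) = 22*(9*√2) = 198*√2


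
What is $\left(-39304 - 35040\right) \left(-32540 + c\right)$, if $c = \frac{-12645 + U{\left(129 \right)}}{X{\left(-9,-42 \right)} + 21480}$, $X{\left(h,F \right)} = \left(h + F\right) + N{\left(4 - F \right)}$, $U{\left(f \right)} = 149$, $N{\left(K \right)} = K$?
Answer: $\frac{51952255998624}{21475} \approx 2.4192 \cdot 10^{9}$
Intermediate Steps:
$X{\left(h,F \right)} = 4 + h$ ($X{\left(h,F \right)} = \left(h + F\right) - \left(-4 + F\right) = \left(F + h\right) - \left(-4 + F\right) = 4 + h$)
$c = - \frac{12496}{21475}$ ($c = \frac{-12645 + 149}{\left(4 - 9\right) + 21480} = - \frac{12496}{-5 + 21480} = - \frac{12496}{21475} \approx -0.58189$)
$\left(-39304 - 35040\right) \left(-32540 + c\right) = \left(-39304 - 35040\right) \left(-32540 - \frac{12496}{21475}\right) = \left(-74344\right) \left(- \frac{698808996}{21475}\right) = \frac{51952255998624}{21475}$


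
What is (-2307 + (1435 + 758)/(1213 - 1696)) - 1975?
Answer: -690133/161 ≈ -4286.5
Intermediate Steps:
(-2307 + (1435 + 758)/(1213 - 1696)) - 1975 = (-2307 + 2193/(-483)) - 1975 = (-2307 + 2193*(-1/483)) - 1975 = (-2307 - 731/161) - 1975 = -372158/161 - 1975 = -690133/161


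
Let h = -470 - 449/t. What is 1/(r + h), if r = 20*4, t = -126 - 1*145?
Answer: -271/105241 ≈ -0.0025750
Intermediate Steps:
t = -271 (t = -126 - 145 = -271)
h = -126921/271 (h = -470 - 449/(-271) = -470 - 449*(-1/271) = -470 + 449/271 = -126921/271 ≈ -468.34)
r = 80
1/(r + h) = 1/(80 - 126921/271) = 1/(-105241/271) = -271/105241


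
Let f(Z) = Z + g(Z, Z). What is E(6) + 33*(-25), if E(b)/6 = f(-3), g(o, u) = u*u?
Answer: -789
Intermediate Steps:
g(o, u) = u²
f(Z) = Z + Z²
E(b) = 36 (E(b) = 6*(-3*(1 - 3)) = 6*(-3*(-2)) = 6*6 = 36)
E(6) + 33*(-25) = 36 + 33*(-25) = 36 - 825 = -789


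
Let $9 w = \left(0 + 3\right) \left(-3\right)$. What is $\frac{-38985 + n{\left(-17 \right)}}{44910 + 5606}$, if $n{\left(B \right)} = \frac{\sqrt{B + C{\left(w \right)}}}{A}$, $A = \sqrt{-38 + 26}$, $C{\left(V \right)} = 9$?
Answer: $- \frac{38985}{50516} + \frac{\sqrt{6}}{151548} \approx -0.77172$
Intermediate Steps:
$w = -1$ ($w = \frac{\left(0 + 3\right) \left(-3\right)}{9} = \frac{3 \left(-3\right)}{9} = \frac{1}{9} \left(-9\right) = -1$)
$A = 2 i \sqrt{3}$ ($A = \sqrt{-12} = 2 i \sqrt{3} \approx 3.4641 i$)
$n{\left(B \right)} = - \frac{i \sqrt{3} \sqrt{9 + B}}{6}$ ($n{\left(B \right)} = \frac{\sqrt{B + 9}}{2 i \sqrt{3}} = \sqrt{9 + B} \left(- \frac{i \sqrt{3}}{6}\right) = - \frac{i \sqrt{3} \sqrt{9 + B}}{6}$)
$\frac{-38985 + n{\left(-17 \right)}}{44910 + 5606} = \frac{-38985 - \frac{i \sqrt{3} \sqrt{9 - 17}}{6}}{44910 + 5606} = \frac{-38985 - \frac{i \sqrt{3} \sqrt{-8}}{6}}{50516} = \left(-38985 - \frac{i \sqrt{3} \cdot 2 i \sqrt{2}}{6}\right) \frac{1}{50516} = \left(-38985 + \frac{\sqrt{6}}{3}\right) \frac{1}{50516} = - \frac{38985}{50516} + \frac{\sqrt{6}}{151548}$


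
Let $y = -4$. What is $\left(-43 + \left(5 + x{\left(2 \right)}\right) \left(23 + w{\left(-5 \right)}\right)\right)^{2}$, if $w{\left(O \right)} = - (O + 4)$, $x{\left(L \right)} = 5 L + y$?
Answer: $48841$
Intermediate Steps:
$x{\left(L \right)} = -4 + 5 L$ ($x{\left(L \right)} = 5 L - 4 = -4 + 5 L$)
$w{\left(O \right)} = -4 - O$ ($w{\left(O \right)} = - (4 + O) = -4 - O$)
$\left(-43 + \left(5 + x{\left(2 \right)}\right) \left(23 + w{\left(-5 \right)}\right)\right)^{2} = \left(-43 + \left(5 + \left(-4 + 5 \cdot 2\right)\right) \left(23 - -1\right)\right)^{2} = \left(-43 + \left(5 + \left(-4 + 10\right)\right) \left(23 + \left(-4 + 5\right)\right)\right)^{2} = \left(-43 + \left(5 + 6\right) \left(23 + 1\right)\right)^{2} = \left(-43 + 11 \cdot 24\right)^{2} = \left(-43 + 264\right)^{2} = 221^{2} = 48841$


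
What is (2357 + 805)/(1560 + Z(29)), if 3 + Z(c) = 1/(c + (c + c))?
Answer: 137547/67730 ≈ 2.0308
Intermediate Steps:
Z(c) = -3 + 1/(3*c) (Z(c) = -3 + 1/(c + (c + c)) = -3 + 1/(c + 2*c) = -3 + 1/(3*c))
(2357 + 805)/(1560 + Z(29)) = (2357 + 805)/(1560 + (-3 + (⅓)/29)) = 3162/(1560 + (-3 + (⅓)*(1/29))) = 3162/(1560 + (-3 + 1/87)) = 3162/(1560 - 260/87) = 3162/(135460/87) = 3162*(87/135460) = 137547/67730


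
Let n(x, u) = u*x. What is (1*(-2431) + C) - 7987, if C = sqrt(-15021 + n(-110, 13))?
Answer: -10418 + I*sqrt(16451) ≈ -10418.0 + 128.26*I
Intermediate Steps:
C = I*sqrt(16451) (C = sqrt(-15021 + 13*(-110)) = sqrt(-15021 - 1430) = sqrt(-16451) = I*sqrt(16451) ≈ 128.26*I)
(1*(-2431) + C) - 7987 = (1*(-2431) + I*sqrt(16451)) - 7987 = (-2431 + I*sqrt(16451)) - 7987 = -10418 + I*sqrt(16451)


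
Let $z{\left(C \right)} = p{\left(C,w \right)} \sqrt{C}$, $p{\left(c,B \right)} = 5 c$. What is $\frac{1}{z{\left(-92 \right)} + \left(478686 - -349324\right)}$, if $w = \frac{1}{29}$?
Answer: $\frac{82801}{68562002730} + \frac{46 i \sqrt{23}}{34281001365} \approx 1.2077 \cdot 10^{-6} + 6.4353 \cdot 10^{-9} i$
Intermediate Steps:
$w = \frac{1}{29} \approx 0.034483$
$z{\left(C \right)} = 5 C^{\frac{3}{2}}$ ($z{\left(C \right)} = 5 C \sqrt{C} = 5 C^{\frac{3}{2}}$)
$\frac{1}{z{\left(-92 \right)} + \left(478686 - -349324\right)} = \frac{1}{5 \left(-92\right)^{\frac{3}{2}} + \left(478686 - -349324\right)} = \frac{1}{5 \left(- 184 i \sqrt{23}\right) + \left(478686 + 349324\right)} = \frac{1}{- 920 i \sqrt{23} + 828010} = \frac{1}{828010 - 920 i \sqrt{23}}$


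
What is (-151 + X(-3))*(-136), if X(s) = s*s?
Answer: 19312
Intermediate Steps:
X(s) = s²
(-151 + X(-3))*(-136) = (-151 + (-3)²)*(-136) = (-151 + 9)*(-136) = -142*(-136) = 19312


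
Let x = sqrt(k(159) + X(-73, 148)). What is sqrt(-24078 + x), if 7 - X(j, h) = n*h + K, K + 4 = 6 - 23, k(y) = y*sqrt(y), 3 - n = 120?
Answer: sqrt(-24078 + sqrt(17344 + 159*sqrt(159))) ≈ 154.72*I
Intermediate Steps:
n = -117 (n = 3 - 1*120 = 3 - 120 = -117)
k(y) = y**(3/2)
K = -21 (K = -4 + (6 - 23) = -4 - 17 = -21)
X(j, h) = 28 + 117*h (X(j, h) = 7 - (-117*h - 21) = 7 - (-21 - 117*h) = 7 + (21 + 117*h) = 28 + 117*h)
x = sqrt(17344 + 159*sqrt(159)) (x = sqrt(159**(3/2) + (28 + 117*148)) = sqrt(159*sqrt(159) + (28 + 17316)) = sqrt(159*sqrt(159) + 17344) = sqrt(17344 + 159*sqrt(159)) ≈ 139.10)
sqrt(-24078 + x) = sqrt(-24078 + sqrt(17344 + 159*sqrt(159)))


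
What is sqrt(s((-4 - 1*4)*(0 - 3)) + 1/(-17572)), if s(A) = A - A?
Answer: I*sqrt(4393)/8786 ≈ 0.0075438*I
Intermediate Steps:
s(A) = 0
sqrt(s((-4 - 1*4)*(0 - 3)) + 1/(-17572)) = sqrt(0 + 1/(-17572)) = sqrt(0 - 1/17572) = sqrt(-1/17572) = I*sqrt(4393)/8786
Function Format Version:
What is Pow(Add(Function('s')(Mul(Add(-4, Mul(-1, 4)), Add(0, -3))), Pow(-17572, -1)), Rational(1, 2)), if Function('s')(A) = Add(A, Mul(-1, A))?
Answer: Mul(Rational(1, 8786), I, Pow(4393, Rational(1, 2))) ≈ Mul(0.0075438, I)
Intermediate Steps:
Function('s')(A) = 0
Pow(Add(Function('s')(Mul(Add(-4, Mul(-1, 4)), Add(0, -3))), Pow(-17572, -1)), Rational(1, 2)) = Pow(Add(0, Pow(-17572, -1)), Rational(1, 2)) = Pow(Add(0, Rational(-1, 17572)), Rational(1, 2)) = Pow(Rational(-1, 17572), Rational(1, 2)) = Mul(Rational(1, 8786), I, Pow(4393, Rational(1, 2)))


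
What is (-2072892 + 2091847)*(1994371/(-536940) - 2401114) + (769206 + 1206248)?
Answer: -31129668201617/684 ≈ -4.5511e+10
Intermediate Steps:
(-2072892 + 2091847)*(1994371/(-536940) - 2401114) + (769206 + 1206248) = 18955*(1994371*(-1/536940) - 2401114) + 1975454 = 18955*(-12703/3420 - 2401114) + 1975454 = 18955*(-8211822583/3420) + 1975454 = -31131019412153/684 + 1975454 = -31129668201617/684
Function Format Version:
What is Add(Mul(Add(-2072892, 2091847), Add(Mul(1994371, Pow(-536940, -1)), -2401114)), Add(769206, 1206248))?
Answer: Rational(-31129668201617, 684) ≈ -4.5511e+10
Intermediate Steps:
Add(Mul(Add(-2072892, 2091847), Add(Mul(1994371, Pow(-536940, -1)), -2401114)), Add(769206, 1206248)) = Add(Mul(18955, Add(Mul(1994371, Rational(-1, 536940)), -2401114)), 1975454) = Add(Mul(18955, Add(Rational(-12703, 3420), -2401114)), 1975454) = Add(Mul(18955, Rational(-8211822583, 3420)), 1975454) = Add(Rational(-31131019412153, 684), 1975454) = Rational(-31129668201617, 684)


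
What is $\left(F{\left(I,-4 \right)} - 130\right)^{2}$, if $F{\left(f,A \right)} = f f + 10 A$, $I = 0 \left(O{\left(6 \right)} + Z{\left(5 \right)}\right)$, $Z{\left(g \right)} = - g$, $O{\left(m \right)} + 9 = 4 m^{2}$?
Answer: $28900$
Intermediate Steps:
$O{\left(m \right)} = -9 + 4 m^{2}$
$I = 0$ ($I = 0 \left(\left(-9 + 4 \cdot 6^{2}\right) - 5\right) = 0 \left(\left(-9 + 4 \cdot 36\right) - 5\right) = 0 \left(\left(-9 + 144\right) - 5\right) = 0 \left(135 - 5\right) = 0 \cdot 130 = 0$)
$F{\left(f,A \right)} = f^{2} + 10 A$
$\left(F{\left(I,-4 \right)} - 130\right)^{2} = \left(\left(0^{2} + 10 \left(-4\right)\right) - 130\right)^{2} = \left(\left(0 - 40\right) - 130\right)^{2} = \left(-40 - 130\right)^{2} = \left(-170\right)^{2} = 28900$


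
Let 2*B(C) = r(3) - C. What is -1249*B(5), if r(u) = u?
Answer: 1249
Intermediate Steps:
B(C) = 3/2 - C/2 (B(C) = (3 - C)/2 = 3/2 - C/2)
-1249*B(5) = -1249*(3/2 - ½*5) = -1249*(3/2 - 5/2) = -1249*(-1) = 1249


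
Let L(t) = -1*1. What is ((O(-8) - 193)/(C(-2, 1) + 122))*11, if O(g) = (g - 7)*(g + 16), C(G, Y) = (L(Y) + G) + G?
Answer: -3443/117 ≈ -29.427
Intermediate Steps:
L(t) = -1
C(G, Y) = -1 + 2*G (C(G, Y) = (-1 + G) + G = -1 + 2*G)
O(g) = (-7 + g)*(16 + g)
((O(-8) - 193)/(C(-2, 1) + 122))*11 = (((-112 + (-8)**2 + 9*(-8)) - 193)/((-1 + 2*(-2)) + 122))*11 = (((-112 + 64 - 72) - 193)/((-1 - 4) + 122))*11 = ((-120 - 193)/(-5 + 122))*11 = -313/117*11 = -3443/117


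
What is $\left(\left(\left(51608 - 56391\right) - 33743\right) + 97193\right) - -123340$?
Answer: $182007$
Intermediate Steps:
$\left(\left(\left(51608 - 56391\right) - 33743\right) + 97193\right) - -123340 = \left(\left(\left(51608 - 56391\right) - 33743\right) + 97193\right) + 123340 = \left(\left(-4783 - 33743\right) + 97193\right) + 123340 = \left(-38526 + 97193\right) + 123340 = 58667 + 123340 = 182007$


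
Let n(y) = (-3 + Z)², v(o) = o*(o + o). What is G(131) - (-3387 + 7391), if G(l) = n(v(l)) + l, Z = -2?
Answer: -3848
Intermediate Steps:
v(o) = 2*o² (v(o) = o*(2*o) = 2*o²)
n(y) = 25 (n(y) = (-3 - 2)² = (-5)² = 25)
G(l) = 25 + l
G(131) - (-3387 + 7391) = (25 + 131) - (-3387 + 7391) = 156 - 1*4004 = 156 - 4004 = -3848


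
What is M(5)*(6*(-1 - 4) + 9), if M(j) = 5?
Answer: -105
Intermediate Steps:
M(5)*(6*(-1 - 4) + 9) = 5*(6*(-1 - 4) + 9) = 5*(6*(-5) + 9) = 5*(-30 + 9) = 5*(-21) = -105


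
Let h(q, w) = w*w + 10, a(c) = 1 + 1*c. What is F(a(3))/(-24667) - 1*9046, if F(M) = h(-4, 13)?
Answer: -223137861/24667 ≈ -9046.0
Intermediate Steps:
a(c) = 1 + c
h(q, w) = 10 + w² (h(q, w) = w² + 10 = 10 + w²)
F(M) = 179 (F(M) = 10 + 13² = 10 + 169 = 179)
F(a(3))/(-24667) - 1*9046 = 179/(-24667) - 1*9046 = 179*(-1/24667) - 9046 = -179/24667 - 9046 = -223137861/24667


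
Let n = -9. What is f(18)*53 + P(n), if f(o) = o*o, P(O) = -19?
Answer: 17153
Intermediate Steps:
f(o) = o²
f(18)*53 + P(n) = 18²*53 - 19 = 324*53 - 19 = 17172 - 19 = 17153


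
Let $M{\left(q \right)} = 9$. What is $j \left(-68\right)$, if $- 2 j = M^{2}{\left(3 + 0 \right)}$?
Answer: $2754$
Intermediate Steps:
$j = - \frac{81}{2}$ ($j = - \frac{9^{2}}{2} = \left(- \frac{1}{2}\right) 81 = - \frac{81}{2} \approx -40.5$)
$j \left(-68\right) = \left(- \frac{81}{2}\right) \left(-68\right) = 2754$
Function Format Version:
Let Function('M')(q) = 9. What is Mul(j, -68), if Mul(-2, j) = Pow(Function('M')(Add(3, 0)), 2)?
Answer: 2754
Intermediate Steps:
j = Rational(-81, 2) (j = Mul(Rational(-1, 2), Pow(9, 2)) = Mul(Rational(-1, 2), 81) = Rational(-81, 2) ≈ -40.500)
Mul(j, -68) = Mul(Rational(-81, 2), -68) = 2754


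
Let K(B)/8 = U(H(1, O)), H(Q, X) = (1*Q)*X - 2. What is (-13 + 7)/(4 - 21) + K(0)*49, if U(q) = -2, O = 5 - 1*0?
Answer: -13322/17 ≈ -783.65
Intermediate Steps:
O = 5 (O = 5 + 0 = 5)
H(Q, X) = -2 + Q*X (H(Q, X) = Q*X - 2 = -2 + Q*X)
K(B) = -16 (K(B) = 8*(-2) = -16)
(-13 + 7)/(4 - 21) + K(0)*49 = (-13 + 7)/(4 - 21) - 16*49 = -6/(-17) - 784 = -6*(-1/17) - 784 = 6/17 - 784 = -13322/17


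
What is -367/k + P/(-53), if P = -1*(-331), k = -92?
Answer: -11001/4876 ≈ -2.2562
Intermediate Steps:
P = 331
-367/k + P/(-53) = -367/(-92) + 331/(-53) = -367*(-1/92) + 331*(-1/53) = 367/92 - 331/53 = -11001/4876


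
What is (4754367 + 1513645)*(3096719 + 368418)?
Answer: 21719520297644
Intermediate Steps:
(4754367 + 1513645)*(3096719 + 368418) = 6268012*3465137 = 21719520297644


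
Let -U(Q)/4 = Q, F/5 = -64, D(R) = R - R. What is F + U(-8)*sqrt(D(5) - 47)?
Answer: -320 + 32*I*sqrt(47) ≈ -320.0 + 219.38*I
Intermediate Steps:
D(R) = 0
F = -320 (F = 5*(-64) = -320)
U(Q) = -4*Q
F + U(-8)*sqrt(D(5) - 47) = -320 + (-4*(-8))*sqrt(0 - 47) = -320 + 32*sqrt(-47) = -320 + 32*(I*sqrt(47)) = -320 + 32*I*sqrt(47)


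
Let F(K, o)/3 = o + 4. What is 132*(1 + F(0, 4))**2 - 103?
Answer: 82397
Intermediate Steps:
F(K, o) = 12 + 3*o (F(K, o) = 3*(o + 4) = 3*(4 + o) = 12 + 3*o)
132*(1 + F(0, 4))**2 - 103 = 132*(1 + (12 + 3*4))**2 - 103 = 132*(1 + (12 + 12))**2 - 103 = 132*(1 + 24)**2 - 103 = 132*25**2 - 103 = 132*625 - 103 = 82500 - 103 = 82397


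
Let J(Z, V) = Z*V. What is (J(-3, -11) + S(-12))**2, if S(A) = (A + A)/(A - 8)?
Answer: 29241/25 ≈ 1169.6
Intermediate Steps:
S(A) = 2*A/(-8 + A) (S(A) = (2*A)/(-8 + A) = 2*A/(-8 + A))
J(Z, V) = V*Z
(J(-3, -11) + S(-12))**2 = (-11*(-3) + 2*(-12)/(-8 - 12))**2 = (33 + 2*(-12)/(-20))**2 = (33 + 2*(-12)*(-1/20))**2 = (33 + 6/5)**2 = (171/5)**2 = 29241/25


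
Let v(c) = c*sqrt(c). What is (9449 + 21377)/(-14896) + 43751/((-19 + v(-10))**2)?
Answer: 5*(-67141271*I - 1171388*sqrt(10))/(7448*(380*sqrt(10) + 639*I)) ≈ -17.162 - 28.383*I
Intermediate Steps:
v(c) = c**(3/2)
(9449 + 21377)/(-14896) + 43751/((-19 + v(-10))**2) = (9449 + 21377)/(-14896) + 43751/((-19 + (-10)**(3/2))**2) = 30826*(-1/14896) + 43751/((-19 - 10*I*sqrt(10))**2) = -15413/7448 + 43751/(-19 - 10*I*sqrt(10))**2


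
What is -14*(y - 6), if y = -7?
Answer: 182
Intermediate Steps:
-14*(y - 6) = -14*(-7 - 6) = -14*(-13) = 182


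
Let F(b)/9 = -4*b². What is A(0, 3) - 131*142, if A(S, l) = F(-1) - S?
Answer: -18638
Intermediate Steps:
F(b) = -36*b² (F(b) = 9*(-4*b²) = -36*b²)
A(S, l) = -36 - S (A(S, l) = -36*(-1)² - S = -36*1 - S = -36 - S)
A(0, 3) - 131*142 = (-36 - 1*0) - 131*142 = (-36 + 0) - 18602 = -36 - 18602 = -18638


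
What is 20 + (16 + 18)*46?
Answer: 1584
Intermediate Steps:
20 + (16 + 18)*46 = 20 + 34*46 = 20 + 1564 = 1584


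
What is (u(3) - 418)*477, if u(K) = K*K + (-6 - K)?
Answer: -199386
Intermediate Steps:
u(K) = -6 + K**2 - K (u(K) = K**2 + (-6 - K) = -6 + K**2 - K)
(u(3) - 418)*477 = ((-6 + 3**2 - 1*3) - 418)*477 = ((-6 + 9 - 3) - 418)*477 = (0 - 418)*477 = -418*477 = -199386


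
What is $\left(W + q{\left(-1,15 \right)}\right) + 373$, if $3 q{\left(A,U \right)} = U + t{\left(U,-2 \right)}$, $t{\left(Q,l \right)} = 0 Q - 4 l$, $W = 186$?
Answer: $\frac{1700}{3} \approx 566.67$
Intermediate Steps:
$t{\left(Q,l \right)} = - 4 l$ ($t{\left(Q,l \right)} = 0 - 4 l = - 4 l$)
$q{\left(A,U \right)} = \frac{8}{3} + \frac{U}{3}$ ($q{\left(A,U \right)} = \frac{U - -8}{3} = \frac{U + 8}{3} = \frac{8 + U}{3} = \frac{8}{3} + \frac{U}{3}$)
$\left(W + q{\left(-1,15 \right)}\right) + 373 = \left(186 + \left(\frac{8}{3} + \frac{1}{3} \cdot 15\right)\right) + 373 = \left(186 + \left(\frac{8}{3} + 5\right)\right) + 373 = \left(186 + \frac{23}{3}\right) + 373 = \frac{581}{3} + 373 = \frac{1700}{3}$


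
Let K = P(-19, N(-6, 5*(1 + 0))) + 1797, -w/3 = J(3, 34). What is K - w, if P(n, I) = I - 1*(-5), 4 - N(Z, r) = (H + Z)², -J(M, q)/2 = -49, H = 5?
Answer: 2099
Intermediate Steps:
J(M, q) = 98 (J(M, q) = -2*(-49) = 98)
w = -294 (w = -3*98 = -294)
N(Z, r) = 4 - (5 + Z)²
P(n, I) = 5 + I (P(n, I) = I + 5 = 5 + I)
K = 1805 (K = (5 + (4 - (5 - 6)²)) + 1797 = (5 + (4 - 1*(-1)²)) + 1797 = (5 + (4 - 1*1)) + 1797 = (5 + (4 - 1)) + 1797 = (5 + 3) + 1797 = 8 + 1797 = 1805)
K - w = 1805 - 1*(-294) = 1805 + 294 = 2099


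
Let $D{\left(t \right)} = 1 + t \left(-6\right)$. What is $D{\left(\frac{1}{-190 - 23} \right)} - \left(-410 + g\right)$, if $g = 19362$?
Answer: $- \frac{1345519}{71} \approx -18951.0$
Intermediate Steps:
$D{\left(t \right)} = 1 - 6 t$
$D{\left(\frac{1}{-190 - 23} \right)} - \left(-410 + g\right) = \left(1 - \frac{6}{-190 - 23}\right) + \left(410 - 19362\right) = \left(1 - \frac{6}{-213}\right) + \left(410 - 19362\right) = \left(1 - - \frac{2}{71}\right) - 18952 = \left(1 + \frac{2}{71}\right) - 18952 = \frac{73}{71} - 18952 = - \frac{1345519}{71}$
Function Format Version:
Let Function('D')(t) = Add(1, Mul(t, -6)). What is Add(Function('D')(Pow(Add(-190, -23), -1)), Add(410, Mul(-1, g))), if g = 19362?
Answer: Rational(-1345519, 71) ≈ -18951.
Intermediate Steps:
Function('D')(t) = Add(1, Mul(-6, t))
Add(Function('D')(Pow(Add(-190, -23), -1)), Add(410, Mul(-1, g))) = Add(Add(1, Mul(-6, Pow(Add(-190, -23), -1))), Add(410, Mul(-1, 19362))) = Add(Add(1, Mul(-6, Pow(-213, -1))), Add(410, -19362)) = Add(Add(1, Mul(-6, Rational(-1, 213))), -18952) = Add(Add(1, Rational(2, 71)), -18952) = Add(Rational(73, 71), -18952) = Rational(-1345519, 71)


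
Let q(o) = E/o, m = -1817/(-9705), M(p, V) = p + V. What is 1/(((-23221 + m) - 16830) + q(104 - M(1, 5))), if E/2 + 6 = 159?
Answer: -475545/19044478897 ≈ -2.4970e-5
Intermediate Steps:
E = 306 (E = -12 + 2*159 = -12 + 318 = 306)
M(p, V) = V + p
m = 1817/9705 (m = -1817*(-1/9705) = 1817/9705 ≈ 0.18722)
q(o) = 306/o
1/(((-23221 + m) - 16830) + q(104 - M(1, 5))) = 1/(((-23221 + 1817/9705) - 16830) + 306/(104 - (5 + 1))) = 1/((-225357988/9705 - 16830) + 306/(104 - 1*6)) = 1/(-388693138/9705 + 306/(104 - 6)) = 1/(-388693138/9705 + 306/98) = 1/(-388693138/9705 + 306*(1/98)) = 1/(-388693138/9705 + 153/49) = 1/(-19044478897/475545) = -475545/19044478897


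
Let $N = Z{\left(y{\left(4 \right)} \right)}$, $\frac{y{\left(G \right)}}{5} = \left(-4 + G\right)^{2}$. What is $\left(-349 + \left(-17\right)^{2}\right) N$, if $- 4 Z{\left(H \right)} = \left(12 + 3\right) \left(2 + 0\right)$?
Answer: $450$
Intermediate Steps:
$y{\left(G \right)} = 5 \left(-4 + G\right)^{2}$
$Z{\left(H \right)} = - \frac{15}{2}$ ($Z{\left(H \right)} = - \frac{\left(12 + 3\right) \left(2 + 0\right)}{4} = - \frac{15 \cdot 2}{4} = \left(- \frac{1}{4}\right) 30 = - \frac{15}{2}$)
$N = - \frac{15}{2} \approx -7.5$
$\left(-349 + \left(-17\right)^{2}\right) N = \left(-349 + \left(-17\right)^{2}\right) \left(- \frac{15}{2}\right) = \left(-349 + 289\right) \left(- \frac{15}{2}\right) = \left(-60\right) \left(- \frac{15}{2}\right) = 450$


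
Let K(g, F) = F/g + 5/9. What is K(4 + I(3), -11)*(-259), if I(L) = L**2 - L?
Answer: 12691/90 ≈ 141.01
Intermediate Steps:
K(g, F) = 5/9 + F/g (K(g, F) = F/g + 5*(1/9) = F/g + 5/9 = 5/9 + F/g)
K(4 + I(3), -11)*(-259) = (5/9 - 11/(4 + 3*(-1 + 3)))*(-259) = (5/9 - 11/(4 + 3*2))*(-259) = (5/9 - 11/(4 + 6))*(-259) = (5/9 - 11/10)*(-259) = -49/90*(-259) = 12691/90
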